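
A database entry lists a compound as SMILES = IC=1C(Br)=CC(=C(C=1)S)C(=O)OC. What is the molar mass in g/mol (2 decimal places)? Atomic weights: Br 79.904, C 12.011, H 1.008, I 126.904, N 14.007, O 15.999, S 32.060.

373.00 g/mol

First, the molecular formula is C8H6BrIO2S (counting implicit H from valence).
  Br: 1 × 79.904 = 79.904
  C: 8 × 12.011 = 96.088
  H: 6 × 1.008 = 6.048
  I: 1 × 126.904 = 126.904
  O: 2 × 15.999 = 31.998
  S: 1 × 32.060 = 32.060
Sum: 1×79.904 + 8×12.011 + 6×1.008 + 1×126.904 + 2×15.999 + 1×32.060 = 373.002 → 373.00 g/mol.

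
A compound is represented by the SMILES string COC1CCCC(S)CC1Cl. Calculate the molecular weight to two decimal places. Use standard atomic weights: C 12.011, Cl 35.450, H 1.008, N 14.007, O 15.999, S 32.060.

194.72 g/mol

First, the molecular formula is C8H15ClOS (counting implicit H from valence).
  C: 8 × 12.011 = 96.088
  Cl: 1 × 35.450 = 35.450
  H: 15 × 1.008 = 15.120
  O: 1 × 15.999 = 15.999
  S: 1 × 32.060 = 32.060
Sum: 8×12.011 + 1×35.450 + 15×1.008 + 1×15.999 + 1×32.060 = 194.717 → 194.72 g/mol.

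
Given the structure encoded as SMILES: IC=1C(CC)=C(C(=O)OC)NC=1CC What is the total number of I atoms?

1

Scan the SMILES for I atoms (remember two-letter symbols like Cl and Br are single atoms).
Iodine count: 1.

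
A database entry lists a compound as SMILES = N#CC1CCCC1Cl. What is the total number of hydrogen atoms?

Walk through each heavy atom and fill implicit hydrogens from standard valence (C 4, N 3, O 2, S 2, halogen 1):
  atom 1: N, bond orders sum to 3 (valence 3) → 0 H
  atom 2: C, bond orders sum to 4 (valence 4) → 0 H
  atom 3: C, bond orders sum to 3 (valence 4) → 1 H
  atom 4: C, bond orders sum to 2 (valence 4) → 2 H
  atom 5: C, bond orders sum to 2 (valence 4) → 2 H
  atom 6: C, bond orders sum to 2 (valence 4) → 2 H
  atom 7: C, bond orders sum to 3 (valence 4) → 1 H
  atom 8: Cl (halogen, monovalent) → 0 H
Total hydrogens: 8.

8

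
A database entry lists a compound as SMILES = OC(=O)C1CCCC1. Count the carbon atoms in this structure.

Count every carbon token in the SMILES (each C, including those in ring-closure positions and inside branches).
Carbon count: 6.

6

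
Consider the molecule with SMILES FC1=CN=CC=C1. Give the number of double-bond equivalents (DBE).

Molecular formula: C5H4FN.
DoU = (2C + 2 + N − H − X) / 2, where X is the halogen count and O/S are ignored.
    = (2·5 + 2 + 1 − 4 − 1) / 2 = 8 / 2 = 4.

4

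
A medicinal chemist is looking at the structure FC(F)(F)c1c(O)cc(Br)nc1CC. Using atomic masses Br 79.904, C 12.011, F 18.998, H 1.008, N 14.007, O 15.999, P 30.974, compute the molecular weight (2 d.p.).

First, the molecular formula is C8H7BrF3NO (counting implicit H from valence).
  Br: 1 × 79.904 = 79.904
  C: 8 × 12.011 = 96.088
  F: 3 × 18.998 = 56.994
  H: 7 × 1.008 = 7.056
  N: 1 × 14.007 = 14.007
  O: 1 × 15.999 = 15.999
Sum: 1×79.904 + 8×12.011 + 3×18.998 + 7×1.008 + 1×14.007 + 1×15.999 = 270.048 → 270.05 g/mol.

270.05 g/mol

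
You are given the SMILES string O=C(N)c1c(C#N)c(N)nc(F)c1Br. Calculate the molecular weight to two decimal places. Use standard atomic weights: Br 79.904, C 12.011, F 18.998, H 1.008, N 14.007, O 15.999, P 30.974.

First, the molecular formula is C7H4BrFN4O (counting implicit H from valence).
  Br: 1 × 79.904 = 79.904
  C: 7 × 12.011 = 84.077
  F: 1 × 18.998 = 18.998
  H: 4 × 1.008 = 4.032
  N: 4 × 14.007 = 56.028
  O: 1 × 15.999 = 15.999
Sum: 1×79.904 + 7×12.011 + 1×18.998 + 4×1.008 + 4×14.007 + 1×15.999 = 259.038 → 259.04 g/mol.

259.04 g/mol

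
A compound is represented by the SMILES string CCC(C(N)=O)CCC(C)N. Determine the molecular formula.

C8H18N2O

Walk through each heavy atom and fill implicit hydrogens from standard valence (C 4, N 3, O 2, S 2, halogen 1):
  atom 1: C, bond orders sum to 1 (valence 4) → 3 H
  atom 2: C, bond orders sum to 2 (valence 4) → 2 H
  atom 3: C, bond orders sum to 3 (valence 4) → 1 H
  atom 4: C, bond orders sum to 4 (valence 4) → 0 H
  atom 5: N, bond orders sum to 1 (valence 3) → 2 H
  atom 6: O, bond orders sum to 2 (valence 2) → 0 H
  atom 7: C, bond orders sum to 2 (valence 4) → 2 H
  atom 8: C, bond orders sum to 2 (valence 4) → 2 H
  atom 9: C, bond orders sum to 3 (valence 4) → 1 H
  atom 10: C, bond orders sum to 1 (valence 4) → 3 H
  atom 11: N, bond orders sum to 1 (valence 3) → 2 H
Totals → C:8, H:18, N:2, O:1.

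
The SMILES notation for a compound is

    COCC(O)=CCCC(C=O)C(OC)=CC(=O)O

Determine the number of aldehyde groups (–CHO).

1

The aldehyde motif appears at heavy-atom position 10 in the SMILES.
Other groups present: 2 alkene, 1 carboxylic acid, 2 ether, 1 hydroxyl.
Aldehyde count: 1.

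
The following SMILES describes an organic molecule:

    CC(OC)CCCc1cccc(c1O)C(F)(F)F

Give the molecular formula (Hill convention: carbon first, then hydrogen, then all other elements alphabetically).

C13H17F3O2

Walk through each heavy atom and fill implicit hydrogens from standard valence (C 4, N 3, O 2, S 2, halogen 1); for lowercase aromatic atoms, an aromatic c carries 1 H when it has two neighbours and 0 H with three, and aromatic n carries 0 H:
  atom 1: C, bond orders sum to 1 (valence 4) → 3 H
  atom 2: C, bond orders sum to 3 (valence 4) → 1 H
  atom 3: O, bond orders sum to 2 (valence 2) → 0 H
  atom 4: C, bond orders sum to 1 (valence 4) → 3 H
  atom 5: C, bond orders sum to 2 (valence 4) → 2 H
  atom 6: C, bond orders sum to 2 (valence 4) → 2 H
  atom 7: C, bond orders sum to 2 (valence 4) → 2 H
  atom 8: aromatic c, 3 neighbours → 0 H
  atom 9: aromatic c, 2 neighbours → 1 H
  atom 10: aromatic c, 2 neighbours → 1 H
  atom 11: aromatic c, 2 neighbours → 1 H
  atom 12: aromatic c, 3 neighbours → 0 H
  atom 13: aromatic c, 3 neighbours → 0 H
  atom 14: O, bond orders sum to 1 (valence 2) → 1 H
  atom 15: C, bond orders sum to 4 (valence 4) → 0 H
  atom 16: F (halogen, monovalent) → 0 H
  atom 17: F (halogen, monovalent) → 0 H
  atom 18: F (halogen, monovalent) → 0 H
Totals → C:13, H:17, F:3, O:2.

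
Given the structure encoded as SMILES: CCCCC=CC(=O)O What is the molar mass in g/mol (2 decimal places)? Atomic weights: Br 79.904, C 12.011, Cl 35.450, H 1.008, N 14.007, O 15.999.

First, the molecular formula is C7H12O2 (counting implicit H from valence).
  C: 7 × 12.011 = 84.077
  H: 12 × 1.008 = 12.096
  O: 2 × 15.999 = 31.998
Sum: 7×12.011 + 12×1.008 + 2×15.999 = 128.171 → 128.17 g/mol.

128.17 g/mol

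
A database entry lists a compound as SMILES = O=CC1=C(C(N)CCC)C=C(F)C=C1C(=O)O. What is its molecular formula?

C12H14FNO3

Walk through each heavy atom and fill implicit hydrogens from standard valence (C 4, N 3, O 2, S 2, halogen 1):
  atom 1: O, bond orders sum to 2 (valence 2) → 0 H
  atom 2: C, bond orders sum to 3 (valence 4) → 1 H
  atom 3: C, bond orders sum to 4 (valence 4) → 0 H
  atom 4: C, bond orders sum to 4 (valence 4) → 0 H
  atom 5: C, bond orders sum to 3 (valence 4) → 1 H
  atom 6: N, bond orders sum to 1 (valence 3) → 2 H
  atom 7: C, bond orders sum to 2 (valence 4) → 2 H
  atom 8: C, bond orders sum to 2 (valence 4) → 2 H
  atom 9: C, bond orders sum to 1 (valence 4) → 3 H
  atom 10: C, bond orders sum to 3 (valence 4) → 1 H
  atom 11: C, bond orders sum to 4 (valence 4) → 0 H
  atom 12: F (halogen, monovalent) → 0 H
  atom 13: C, bond orders sum to 3 (valence 4) → 1 H
  atom 14: C, bond orders sum to 4 (valence 4) → 0 H
  atom 15: C, bond orders sum to 4 (valence 4) → 0 H
  atom 16: O, bond orders sum to 2 (valence 2) → 0 H
  atom 17: O, bond orders sum to 1 (valence 2) → 1 H
Totals → C:12, H:14, F:1, N:1, O:3.
In Hill order: C12H14FNO3.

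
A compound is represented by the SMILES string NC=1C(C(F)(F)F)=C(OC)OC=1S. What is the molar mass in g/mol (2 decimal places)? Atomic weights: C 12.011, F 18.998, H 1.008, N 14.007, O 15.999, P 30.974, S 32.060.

213.17 g/mol

First, the molecular formula is C6H6F3NO2S (counting implicit H from valence).
  C: 6 × 12.011 = 72.066
  F: 3 × 18.998 = 56.994
  H: 6 × 1.008 = 6.048
  N: 1 × 14.007 = 14.007
  O: 2 × 15.999 = 31.998
  S: 1 × 32.060 = 32.060
Sum: 6×12.011 + 3×18.998 + 6×1.008 + 1×14.007 + 2×15.999 + 1×32.060 = 213.173 → 213.17 g/mol.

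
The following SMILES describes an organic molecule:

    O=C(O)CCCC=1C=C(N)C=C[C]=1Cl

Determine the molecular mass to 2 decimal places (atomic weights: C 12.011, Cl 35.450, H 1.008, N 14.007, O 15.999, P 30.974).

213.66 g/mol

First, the molecular formula is C10H12ClNO2 (counting implicit H from valence).
  C: 10 × 12.011 = 120.110
  Cl: 1 × 35.450 = 35.450
  H: 12 × 1.008 = 12.096
  N: 1 × 14.007 = 14.007
  O: 2 × 15.999 = 31.998
Sum: 10×12.011 + 1×35.450 + 12×1.008 + 1×14.007 + 2×15.999 = 213.661 → 213.66 g/mol.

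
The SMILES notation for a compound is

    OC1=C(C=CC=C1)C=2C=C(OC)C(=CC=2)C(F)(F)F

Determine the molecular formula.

C14H11F3O2

Walk through each heavy atom and fill implicit hydrogens from standard valence (C 4, N 3, O 2, S 2, halogen 1):
  atom 1: O, bond orders sum to 1 (valence 2) → 1 H
  atom 2: C, bond orders sum to 4 (valence 4) → 0 H
  atom 3: C, bond orders sum to 4 (valence 4) → 0 H
  atom 4: C, bond orders sum to 3 (valence 4) → 1 H
  atom 5: C, bond orders sum to 3 (valence 4) → 1 H
  atom 6: C, bond orders sum to 3 (valence 4) → 1 H
  atom 7: C, bond orders sum to 3 (valence 4) → 1 H
  atom 8: C, bond orders sum to 4 (valence 4) → 0 H
  atom 9: C, bond orders sum to 3 (valence 4) → 1 H
  atom 10: C, bond orders sum to 4 (valence 4) → 0 H
  atom 11: O, bond orders sum to 2 (valence 2) → 0 H
  atom 12: C, bond orders sum to 1 (valence 4) → 3 H
  atom 13: C, bond orders sum to 4 (valence 4) → 0 H
  atom 14: C, bond orders sum to 3 (valence 4) → 1 H
  atom 15: C, bond orders sum to 3 (valence 4) → 1 H
  atom 16: C, bond orders sum to 4 (valence 4) → 0 H
  atom 17: F (halogen, monovalent) → 0 H
  atom 18: F (halogen, monovalent) → 0 H
  atom 19: F (halogen, monovalent) → 0 H
Totals → C:14, H:11, F:3, O:2.
In Hill order: C14H11F3O2.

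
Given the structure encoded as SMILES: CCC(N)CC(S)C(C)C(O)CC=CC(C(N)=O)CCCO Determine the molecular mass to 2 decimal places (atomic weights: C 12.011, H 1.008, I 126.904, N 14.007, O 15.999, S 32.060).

332.50 g/mol

First, the molecular formula is C16H32N2O3S (counting implicit H from valence).
  C: 16 × 12.011 = 192.176
  H: 32 × 1.008 = 32.256
  N: 2 × 14.007 = 28.014
  O: 3 × 15.999 = 47.997
  S: 1 × 32.060 = 32.060
Sum: 16×12.011 + 32×1.008 + 2×14.007 + 3×15.999 + 1×32.060 = 332.503 → 332.50 g/mol.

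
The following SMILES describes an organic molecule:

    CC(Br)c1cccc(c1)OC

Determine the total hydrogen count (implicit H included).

11

Walk through each heavy atom and fill implicit hydrogens from standard valence (C 4, N 3, O 2, S 2, halogen 1); for lowercase aromatic atoms, an aromatic c carries 1 H when it has two neighbours and 0 H with three, and aromatic n carries 0 H:
  atom 1: C, bond orders sum to 1 (valence 4) → 3 H
  atom 2: C, bond orders sum to 3 (valence 4) → 1 H
  atom 3: Br (halogen, monovalent) → 0 H
  atom 4: aromatic c, 3 neighbours → 0 H
  atom 5: aromatic c, 2 neighbours → 1 H
  atom 6: aromatic c, 2 neighbours → 1 H
  atom 7: aromatic c, 2 neighbours → 1 H
  atom 8: aromatic c, 3 neighbours → 0 H
  atom 9: aromatic c, 2 neighbours → 1 H
  atom 10: O, bond orders sum to 2 (valence 2) → 0 H
  atom 11: C, bond orders sum to 1 (valence 4) → 3 H
Total hydrogens: 11.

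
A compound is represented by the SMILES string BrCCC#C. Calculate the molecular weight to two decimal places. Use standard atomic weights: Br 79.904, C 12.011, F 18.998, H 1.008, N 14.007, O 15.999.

132.99 g/mol

First, the molecular formula is C4H5Br (counting implicit H from valence).
  Br: 1 × 79.904 = 79.904
  C: 4 × 12.011 = 48.044
  H: 5 × 1.008 = 5.040
Sum: 1×79.904 + 4×12.011 + 5×1.008 = 132.988 → 132.99 g/mol.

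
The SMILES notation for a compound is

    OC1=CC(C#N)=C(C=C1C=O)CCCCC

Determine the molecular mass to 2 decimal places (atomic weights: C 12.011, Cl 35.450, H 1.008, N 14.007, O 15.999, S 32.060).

217.27 g/mol

First, the molecular formula is C13H15NO2 (counting implicit H from valence).
  C: 13 × 12.011 = 156.143
  H: 15 × 1.008 = 15.120
  N: 1 × 14.007 = 14.007
  O: 2 × 15.999 = 31.998
Sum: 13×12.011 + 15×1.008 + 1×14.007 + 2×15.999 = 217.268 → 217.27 g/mol.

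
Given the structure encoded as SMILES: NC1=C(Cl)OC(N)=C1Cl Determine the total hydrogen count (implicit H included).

4

Walk through each heavy atom and fill implicit hydrogens from standard valence (C 4, N 3, O 2, S 2, halogen 1):
  atom 1: N, bond orders sum to 1 (valence 3) → 2 H
  atom 2: C, bond orders sum to 4 (valence 4) → 0 H
  atom 3: C, bond orders sum to 4 (valence 4) → 0 H
  atom 4: Cl (halogen, monovalent) → 0 H
  atom 5: O, bond orders sum to 2 (valence 2) → 0 H
  atom 6: C, bond orders sum to 4 (valence 4) → 0 H
  atom 7: N, bond orders sum to 1 (valence 3) → 2 H
  atom 8: C, bond orders sum to 4 (valence 4) → 0 H
  atom 9: Cl (halogen, monovalent) → 0 H
Total hydrogens: 4.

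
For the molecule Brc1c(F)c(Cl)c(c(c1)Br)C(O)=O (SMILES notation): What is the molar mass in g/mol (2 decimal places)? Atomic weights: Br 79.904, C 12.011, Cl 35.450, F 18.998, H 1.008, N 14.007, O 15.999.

332.35 g/mol

First, the molecular formula is C7H2Br2ClFO2 (counting implicit H from valence).
  Br: 2 × 79.904 = 159.808
  C: 7 × 12.011 = 84.077
  Cl: 1 × 35.450 = 35.450
  F: 1 × 18.998 = 18.998
  H: 2 × 1.008 = 2.016
  O: 2 × 15.999 = 31.998
Sum: 2×79.904 + 7×12.011 + 1×35.450 + 1×18.998 + 2×1.008 + 2×15.999 = 332.347 → 332.35 g/mol.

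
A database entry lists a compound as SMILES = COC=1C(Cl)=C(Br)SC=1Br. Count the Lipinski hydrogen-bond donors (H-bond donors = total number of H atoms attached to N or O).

0

Donors: find every N or O and count the H atoms it carries.
  atom 2 (O): bond orders sum to 2 → 0 H
Lipinski HBD = 0.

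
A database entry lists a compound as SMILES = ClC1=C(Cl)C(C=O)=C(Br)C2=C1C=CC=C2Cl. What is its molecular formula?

C11H4BrCl3O

Walk through each heavy atom and fill implicit hydrogens from standard valence (C 4, N 3, O 2, S 2, halogen 1):
  atom 1: Cl (halogen, monovalent) → 0 H
  atom 2: C, bond orders sum to 4 (valence 4) → 0 H
  atom 3: C, bond orders sum to 4 (valence 4) → 0 H
  atom 4: Cl (halogen, monovalent) → 0 H
  atom 5: C, bond orders sum to 4 (valence 4) → 0 H
  atom 6: C, bond orders sum to 3 (valence 4) → 1 H
  atom 7: O, bond orders sum to 2 (valence 2) → 0 H
  atom 8: C, bond orders sum to 4 (valence 4) → 0 H
  atom 9: Br (halogen, monovalent) → 0 H
  atom 10: C, bond orders sum to 4 (valence 4) → 0 H
  atom 11: C, bond orders sum to 4 (valence 4) → 0 H
  atom 12: C, bond orders sum to 3 (valence 4) → 1 H
  atom 13: C, bond orders sum to 3 (valence 4) → 1 H
  atom 14: C, bond orders sum to 3 (valence 4) → 1 H
  atom 15: C, bond orders sum to 4 (valence 4) → 0 H
  atom 16: Cl (halogen, monovalent) → 0 H
Totals → C:11, H:4, Br:1, Cl:3, O:1.
In Hill order: C11H4BrCl3O.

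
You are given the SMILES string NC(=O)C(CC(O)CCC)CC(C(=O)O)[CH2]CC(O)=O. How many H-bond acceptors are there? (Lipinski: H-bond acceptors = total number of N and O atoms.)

N atoms: 1; O atoms: 6.
Lipinski HBA = 1 + 6 = 7.

7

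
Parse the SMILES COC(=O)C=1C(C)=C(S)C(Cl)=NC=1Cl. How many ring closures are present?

1

In SMILES, each pair of matching ring-closure digits denotes one ring-closing bond; the number of such bonds equals the number of independent rings.
Ring-closure bonds here: 1.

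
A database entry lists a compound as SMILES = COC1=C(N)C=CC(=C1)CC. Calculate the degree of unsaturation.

Degree of unsaturation = (number of rings) + (number of π bonds).
Ring closures in the SMILES: 1.
π bonds: 3 double bonds (each 1 DoU) → 3 DoU from unsaturation.
Total DoU = 1 + 3 = 4.

4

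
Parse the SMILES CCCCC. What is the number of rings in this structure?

In SMILES, each pair of matching ring-closure digits denotes one ring-closing bond; the number of such bonds equals the number of independent rings.
Ring-closure bonds here: 0.

0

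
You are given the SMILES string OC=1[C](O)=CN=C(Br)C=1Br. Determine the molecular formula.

Walk through each heavy atom and fill implicit hydrogens from standard valence (C 4, N 3, O 2, S 2, halogen 1):
  atom 1: O, bond orders sum to 1 (valence 2) → 1 H
  atom 2: C, bond orders sum to 4 (valence 4) → 0 H
  atom 3: C with explicit H count 0
  atom 4: O, bond orders sum to 1 (valence 2) → 1 H
  atom 5: C, bond orders sum to 3 (valence 4) → 1 H
  atom 6: N, bond orders sum to 3 (valence 3) → 0 H
  atom 7: C, bond orders sum to 4 (valence 4) → 0 H
  atom 8: Br (halogen, monovalent) → 0 H
  atom 9: C, bond orders sum to 4 (valence 4) → 0 H
  atom 10: Br (halogen, monovalent) → 0 H
Totals → C:5, H:3, Br:2, N:1, O:2.

C5H3Br2NO2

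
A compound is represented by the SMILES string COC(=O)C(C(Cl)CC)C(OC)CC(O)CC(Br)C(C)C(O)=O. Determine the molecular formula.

Walk through each heavy atom and fill implicit hydrogens from standard valence (C 4, N 3, O 2, S 2, halogen 1):
  atom 1: C, bond orders sum to 1 (valence 4) → 3 H
  atom 2: O, bond orders sum to 2 (valence 2) → 0 H
  atom 3: C, bond orders sum to 4 (valence 4) → 0 H
  atom 4: O, bond orders sum to 2 (valence 2) → 0 H
  atom 5: C, bond orders sum to 3 (valence 4) → 1 H
  atom 6: C, bond orders sum to 3 (valence 4) → 1 H
  atom 7: Cl (halogen, monovalent) → 0 H
  atom 8: C, bond orders sum to 2 (valence 4) → 2 H
  atom 9: C, bond orders sum to 1 (valence 4) → 3 H
  atom 10: C, bond orders sum to 3 (valence 4) → 1 H
  atom 11: O, bond orders sum to 2 (valence 2) → 0 H
  atom 12: C, bond orders sum to 1 (valence 4) → 3 H
  atom 13: C, bond orders sum to 2 (valence 4) → 2 H
  atom 14: C, bond orders sum to 3 (valence 4) → 1 H
  atom 15: O, bond orders sum to 1 (valence 2) → 1 H
  atom 16: C, bond orders sum to 2 (valence 4) → 2 H
  atom 17: C, bond orders sum to 3 (valence 4) → 1 H
  atom 18: Br (halogen, monovalent) → 0 H
  atom 19: C, bond orders sum to 3 (valence 4) → 1 H
  atom 20: C, bond orders sum to 1 (valence 4) → 3 H
  atom 21: C, bond orders sum to 4 (valence 4) → 0 H
  atom 22: O, bond orders sum to 1 (valence 2) → 1 H
  atom 23: O, bond orders sum to 2 (valence 2) → 0 H
Totals → C:15, H:26, Br:1, Cl:1, O:6.

C15H26BrClO6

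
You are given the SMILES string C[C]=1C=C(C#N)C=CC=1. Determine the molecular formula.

C8H7N

Walk through each heavy atom and fill implicit hydrogens from standard valence (C 4, N 3, O 2, S 2, halogen 1):
  atom 1: C, bond orders sum to 1 (valence 4) → 3 H
  atom 2: C with explicit H count 0
  atom 3: C, bond orders sum to 3 (valence 4) → 1 H
  atom 4: C, bond orders sum to 4 (valence 4) → 0 H
  atom 5: C, bond orders sum to 4 (valence 4) → 0 H
  atom 6: N, bond orders sum to 3 (valence 3) → 0 H
  atom 7: C, bond orders sum to 3 (valence 4) → 1 H
  atom 8: C, bond orders sum to 3 (valence 4) → 1 H
  atom 9: C, bond orders sum to 3 (valence 4) → 1 H
Totals → C:8, H:7, N:1.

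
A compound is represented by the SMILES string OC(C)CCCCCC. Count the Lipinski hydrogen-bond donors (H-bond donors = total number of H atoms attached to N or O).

Donors: find every N or O and count the H atoms it carries.
  atom 1 (O): bond orders sum to 1 → 1 H
Lipinski HBD = 1.

1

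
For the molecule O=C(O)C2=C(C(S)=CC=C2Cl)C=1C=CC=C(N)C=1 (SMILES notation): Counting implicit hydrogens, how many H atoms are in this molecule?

Walk through each heavy atom and fill implicit hydrogens from standard valence (C 4, N 3, O 2, S 2, halogen 1):
  atom 1: O, bond orders sum to 2 (valence 2) → 0 H
  atom 2: C, bond orders sum to 4 (valence 4) → 0 H
  atom 3: O, bond orders sum to 1 (valence 2) → 1 H
  atom 4: C, bond orders sum to 4 (valence 4) → 0 H
  atom 5: C, bond orders sum to 4 (valence 4) → 0 H
  atom 6: C, bond orders sum to 4 (valence 4) → 0 H
  atom 7: S, bond orders sum to 1 (valence 2) → 1 H
  atom 8: C, bond orders sum to 3 (valence 4) → 1 H
  atom 9: C, bond orders sum to 3 (valence 4) → 1 H
  atom 10: C, bond orders sum to 4 (valence 4) → 0 H
  atom 11: Cl (halogen, monovalent) → 0 H
  atom 12: C, bond orders sum to 4 (valence 4) → 0 H
  atom 13: C, bond orders sum to 3 (valence 4) → 1 H
  atom 14: C, bond orders sum to 3 (valence 4) → 1 H
  atom 15: C, bond orders sum to 3 (valence 4) → 1 H
  atom 16: C, bond orders sum to 4 (valence 4) → 0 H
  atom 17: N, bond orders sum to 1 (valence 3) → 2 H
  atom 18: C, bond orders sum to 3 (valence 4) → 1 H
Total hydrogens: 10.

10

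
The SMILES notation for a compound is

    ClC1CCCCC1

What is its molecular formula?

Walk through each heavy atom and fill implicit hydrogens from standard valence (C 4, N 3, O 2, S 2, halogen 1):
  atom 1: Cl (halogen, monovalent) → 0 H
  atom 2: C, bond orders sum to 3 (valence 4) → 1 H
  atom 3: C, bond orders sum to 2 (valence 4) → 2 H
  atom 4: C, bond orders sum to 2 (valence 4) → 2 H
  atom 5: C, bond orders sum to 2 (valence 4) → 2 H
  atom 6: C, bond orders sum to 2 (valence 4) → 2 H
  atom 7: C, bond orders sum to 2 (valence 4) → 2 H
Totals → C:6, H:11, Cl:1.
In Hill order: C6H11Cl.

C6H11Cl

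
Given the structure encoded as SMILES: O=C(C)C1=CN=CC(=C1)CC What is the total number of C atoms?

9

Count every carbon token in the SMILES (each C, including those in ring-closure positions and inside branches).
Carbon count: 9.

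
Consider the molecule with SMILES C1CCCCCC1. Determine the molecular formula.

Walk through each heavy atom and fill implicit hydrogens from standard valence (C 4, N 3, O 2, S 2, halogen 1):
  atom 1: C, bond orders sum to 2 (valence 4) → 2 H
  atom 2: C, bond orders sum to 2 (valence 4) → 2 H
  atom 3: C, bond orders sum to 2 (valence 4) → 2 H
  atom 4: C, bond orders sum to 2 (valence 4) → 2 H
  atom 5: C, bond orders sum to 2 (valence 4) → 2 H
  atom 6: C, bond orders sum to 2 (valence 4) → 2 H
  atom 7: C, bond orders sum to 2 (valence 4) → 2 H
Totals → C:7, H:14.

C7H14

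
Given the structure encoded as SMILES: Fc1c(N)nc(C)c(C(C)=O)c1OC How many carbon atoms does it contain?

9

Count every carbon token in the SMILES (each C, including those in ring-closure positions and inside branches).
Carbon count: 9.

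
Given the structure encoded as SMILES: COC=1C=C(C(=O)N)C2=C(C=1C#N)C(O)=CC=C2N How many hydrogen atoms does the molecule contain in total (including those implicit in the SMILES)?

11

Walk through each heavy atom and fill implicit hydrogens from standard valence (C 4, N 3, O 2, S 2, halogen 1):
  atom 1: C, bond orders sum to 1 (valence 4) → 3 H
  atom 2: O, bond orders sum to 2 (valence 2) → 0 H
  atom 3: C, bond orders sum to 4 (valence 4) → 0 H
  atom 4: C, bond orders sum to 3 (valence 4) → 1 H
  atom 5: C, bond orders sum to 4 (valence 4) → 0 H
  atom 6: C, bond orders sum to 4 (valence 4) → 0 H
  atom 7: O, bond orders sum to 2 (valence 2) → 0 H
  atom 8: N, bond orders sum to 1 (valence 3) → 2 H
  atom 9: C, bond orders sum to 4 (valence 4) → 0 H
  atom 10: C, bond orders sum to 4 (valence 4) → 0 H
  atom 11: C, bond orders sum to 4 (valence 4) → 0 H
  atom 12: C, bond orders sum to 4 (valence 4) → 0 H
  atom 13: N, bond orders sum to 3 (valence 3) → 0 H
  atom 14: C, bond orders sum to 4 (valence 4) → 0 H
  atom 15: O, bond orders sum to 1 (valence 2) → 1 H
  atom 16: C, bond orders sum to 3 (valence 4) → 1 H
  atom 17: C, bond orders sum to 3 (valence 4) → 1 H
  atom 18: C, bond orders sum to 4 (valence 4) → 0 H
  atom 19: N, bond orders sum to 1 (valence 3) → 2 H
Total hydrogens: 11.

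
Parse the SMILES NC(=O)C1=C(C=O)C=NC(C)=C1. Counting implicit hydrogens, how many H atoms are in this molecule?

8

Walk through each heavy atom and fill implicit hydrogens from standard valence (C 4, N 3, O 2, S 2, halogen 1):
  atom 1: N, bond orders sum to 1 (valence 3) → 2 H
  atom 2: C, bond orders sum to 4 (valence 4) → 0 H
  atom 3: O, bond orders sum to 2 (valence 2) → 0 H
  atom 4: C, bond orders sum to 4 (valence 4) → 0 H
  atom 5: C, bond orders sum to 4 (valence 4) → 0 H
  atom 6: C, bond orders sum to 3 (valence 4) → 1 H
  atom 7: O, bond orders sum to 2 (valence 2) → 0 H
  atom 8: C, bond orders sum to 3 (valence 4) → 1 H
  atom 9: N, bond orders sum to 3 (valence 3) → 0 H
  atom 10: C, bond orders sum to 4 (valence 4) → 0 H
  atom 11: C, bond orders sum to 1 (valence 4) → 3 H
  atom 12: C, bond orders sum to 3 (valence 4) → 1 H
Total hydrogens: 8.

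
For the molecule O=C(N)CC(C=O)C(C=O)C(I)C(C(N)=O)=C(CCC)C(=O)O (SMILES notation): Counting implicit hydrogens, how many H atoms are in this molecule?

19

Walk through each heavy atom and fill implicit hydrogens from standard valence (C 4, N 3, O 2, S 2, halogen 1):
  atom 1: O, bond orders sum to 2 (valence 2) → 0 H
  atom 2: C, bond orders sum to 4 (valence 4) → 0 H
  atom 3: N, bond orders sum to 1 (valence 3) → 2 H
  atom 4: C, bond orders sum to 2 (valence 4) → 2 H
  atom 5: C, bond orders sum to 3 (valence 4) → 1 H
  atom 6: C, bond orders sum to 3 (valence 4) → 1 H
  atom 7: O, bond orders sum to 2 (valence 2) → 0 H
  atom 8: C, bond orders sum to 3 (valence 4) → 1 H
  atom 9: C, bond orders sum to 3 (valence 4) → 1 H
  atom 10: O, bond orders sum to 2 (valence 2) → 0 H
  atom 11: C, bond orders sum to 3 (valence 4) → 1 H
  atom 12: I (halogen, monovalent) → 0 H
  atom 13: C, bond orders sum to 4 (valence 4) → 0 H
  atom 14: C, bond orders sum to 4 (valence 4) → 0 H
  atom 15: N, bond orders sum to 1 (valence 3) → 2 H
  atom 16: O, bond orders sum to 2 (valence 2) → 0 H
  atom 17: C, bond orders sum to 4 (valence 4) → 0 H
  atom 18: C, bond orders sum to 2 (valence 4) → 2 H
  atom 19: C, bond orders sum to 2 (valence 4) → 2 H
  atom 20: C, bond orders sum to 1 (valence 4) → 3 H
  atom 21: C, bond orders sum to 4 (valence 4) → 0 H
  atom 22: O, bond orders sum to 2 (valence 2) → 0 H
  atom 23: O, bond orders sum to 1 (valence 2) → 1 H
Total hydrogens: 19.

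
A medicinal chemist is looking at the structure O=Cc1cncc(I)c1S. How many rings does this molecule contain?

1

In SMILES, each pair of matching ring-closure digits denotes one ring-closing bond; the number of such bonds equals the number of independent rings.
Ring-closure bonds here: 1.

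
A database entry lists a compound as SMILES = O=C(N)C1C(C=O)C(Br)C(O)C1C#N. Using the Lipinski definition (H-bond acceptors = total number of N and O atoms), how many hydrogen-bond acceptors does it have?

5

N atoms: 2; O atoms: 3.
Lipinski HBA = 2 + 3 = 5.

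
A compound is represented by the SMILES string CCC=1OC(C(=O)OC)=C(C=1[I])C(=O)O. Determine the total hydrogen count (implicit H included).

Walk through each heavy atom and fill implicit hydrogens from standard valence (C 4, N 3, O 2, S 2, halogen 1):
  atom 1: C, bond orders sum to 1 (valence 4) → 3 H
  atom 2: C, bond orders sum to 2 (valence 4) → 2 H
  atom 3: C, bond orders sum to 4 (valence 4) → 0 H
  atom 4: O, bond orders sum to 2 (valence 2) → 0 H
  atom 5: C, bond orders sum to 4 (valence 4) → 0 H
  atom 6: C, bond orders sum to 4 (valence 4) → 0 H
  atom 7: O, bond orders sum to 2 (valence 2) → 0 H
  atom 8: O, bond orders sum to 2 (valence 2) → 0 H
  atom 9: C, bond orders sum to 1 (valence 4) → 3 H
  atom 10: C, bond orders sum to 4 (valence 4) → 0 H
  atom 11: C, bond orders sum to 4 (valence 4) → 0 H
  atom 12: I with explicit H count 0
  atom 13: C, bond orders sum to 4 (valence 4) → 0 H
  atom 14: O, bond orders sum to 2 (valence 2) → 0 H
  atom 15: O, bond orders sum to 1 (valence 2) → 1 H
Total hydrogens: 9.

9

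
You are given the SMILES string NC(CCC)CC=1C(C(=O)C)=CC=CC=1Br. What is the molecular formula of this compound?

Walk through each heavy atom and fill implicit hydrogens from standard valence (C 4, N 3, O 2, S 2, halogen 1):
  atom 1: N, bond orders sum to 1 (valence 3) → 2 H
  atom 2: C, bond orders sum to 3 (valence 4) → 1 H
  atom 3: C, bond orders sum to 2 (valence 4) → 2 H
  atom 4: C, bond orders sum to 2 (valence 4) → 2 H
  atom 5: C, bond orders sum to 1 (valence 4) → 3 H
  atom 6: C, bond orders sum to 2 (valence 4) → 2 H
  atom 7: C, bond orders sum to 4 (valence 4) → 0 H
  atom 8: C, bond orders sum to 4 (valence 4) → 0 H
  atom 9: C, bond orders sum to 4 (valence 4) → 0 H
  atom 10: O, bond orders sum to 2 (valence 2) → 0 H
  atom 11: C, bond orders sum to 1 (valence 4) → 3 H
  atom 12: C, bond orders sum to 3 (valence 4) → 1 H
  atom 13: C, bond orders sum to 3 (valence 4) → 1 H
  atom 14: C, bond orders sum to 3 (valence 4) → 1 H
  atom 15: C, bond orders sum to 4 (valence 4) → 0 H
  atom 16: Br (halogen, monovalent) → 0 H
Totals → C:13, H:18, Br:1, N:1, O:1.

C13H18BrNO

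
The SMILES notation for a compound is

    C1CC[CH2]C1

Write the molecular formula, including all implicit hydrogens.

Walk through each heavy atom and fill implicit hydrogens from standard valence (C 4, N 3, O 2, S 2, halogen 1):
  atom 1: C, bond orders sum to 2 (valence 4) → 2 H
  atom 2: C, bond orders sum to 2 (valence 4) → 2 H
  atom 3: C, bond orders sum to 2 (valence 4) → 2 H
  atom 4: C with explicit H count 2
  atom 5: C, bond orders sum to 2 (valence 4) → 2 H
Totals → C:5, H:10.

C5H10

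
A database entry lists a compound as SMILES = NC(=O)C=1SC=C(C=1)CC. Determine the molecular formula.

C7H9NOS

Walk through each heavy atom and fill implicit hydrogens from standard valence (C 4, N 3, O 2, S 2, halogen 1):
  atom 1: N, bond orders sum to 1 (valence 3) → 2 H
  atom 2: C, bond orders sum to 4 (valence 4) → 0 H
  atom 3: O, bond orders sum to 2 (valence 2) → 0 H
  atom 4: C, bond orders sum to 4 (valence 4) → 0 H
  atom 5: S, bond orders sum to 2 (valence 2) → 0 H
  atom 6: C, bond orders sum to 3 (valence 4) → 1 H
  atom 7: C, bond orders sum to 4 (valence 4) → 0 H
  atom 8: C, bond orders sum to 3 (valence 4) → 1 H
  atom 9: C, bond orders sum to 2 (valence 4) → 2 H
  atom 10: C, bond orders sum to 1 (valence 4) → 3 H
Totals → C:7, H:9, N:1, O:1, S:1.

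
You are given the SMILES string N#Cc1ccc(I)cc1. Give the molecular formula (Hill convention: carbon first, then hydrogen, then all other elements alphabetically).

Walk through each heavy atom and fill implicit hydrogens from standard valence (C 4, N 3, O 2, S 2, halogen 1); for lowercase aromatic atoms, an aromatic c carries 1 H when it has two neighbours and 0 H with three, and aromatic n carries 0 H:
  atom 1: N, bond orders sum to 3 (valence 3) → 0 H
  atom 2: C, bond orders sum to 4 (valence 4) → 0 H
  atom 3: aromatic c, 3 neighbours → 0 H
  atom 4: aromatic c, 2 neighbours → 1 H
  atom 5: aromatic c, 2 neighbours → 1 H
  atom 6: aromatic c, 3 neighbours → 0 H
  atom 7: I (halogen, monovalent) → 0 H
  atom 8: aromatic c, 2 neighbours → 1 H
  atom 9: aromatic c, 2 neighbours → 1 H
Totals → C:7, H:4, I:1, N:1.

C7H4IN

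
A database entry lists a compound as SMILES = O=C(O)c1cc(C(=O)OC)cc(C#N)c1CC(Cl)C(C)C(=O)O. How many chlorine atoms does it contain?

1

Scan the SMILES for Cl atoms (remember two-letter symbols like Cl and Br are single atoms).
Chlorine count: 1.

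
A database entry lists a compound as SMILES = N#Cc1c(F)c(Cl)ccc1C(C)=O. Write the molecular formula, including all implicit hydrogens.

C9H5ClFNO

Walk through each heavy atom and fill implicit hydrogens from standard valence (C 4, N 3, O 2, S 2, halogen 1); for lowercase aromatic atoms, an aromatic c carries 1 H when it has two neighbours and 0 H with three, and aromatic n carries 0 H:
  atom 1: N, bond orders sum to 3 (valence 3) → 0 H
  atom 2: C, bond orders sum to 4 (valence 4) → 0 H
  atom 3: aromatic c, 3 neighbours → 0 H
  atom 4: aromatic c, 3 neighbours → 0 H
  atom 5: F (halogen, monovalent) → 0 H
  atom 6: aromatic c, 3 neighbours → 0 H
  atom 7: Cl (halogen, monovalent) → 0 H
  atom 8: aromatic c, 2 neighbours → 1 H
  atom 9: aromatic c, 2 neighbours → 1 H
  atom 10: aromatic c, 3 neighbours → 0 H
  atom 11: C, bond orders sum to 4 (valence 4) → 0 H
  atom 12: C, bond orders sum to 1 (valence 4) → 3 H
  atom 13: O, bond orders sum to 2 (valence 2) → 0 H
Totals → C:9, H:5, Cl:1, F:1, N:1, O:1.
In Hill order: C9H5ClFNO.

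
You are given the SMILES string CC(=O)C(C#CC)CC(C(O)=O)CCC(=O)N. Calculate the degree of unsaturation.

5

Degree of unsaturation = (number of rings) + (number of π bonds).
Ring closures in the SMILES: 0.
π bonds: 3 double bonds (each 1 DoU), 1 triple bond (each 2 DoU) → 5 DoU from unsaturation.
Total DoU = 0 + 5 = 5.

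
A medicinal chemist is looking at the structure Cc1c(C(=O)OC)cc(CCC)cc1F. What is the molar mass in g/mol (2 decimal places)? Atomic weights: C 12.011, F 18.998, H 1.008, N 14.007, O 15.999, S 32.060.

210.25 g/mol

First, the molecular formula is C12H15FO2 (counting implicit H from valence).
  C: 12 × 12.011 = 144.132
  F: 1 × 18.998 = 18.998
  H: 15 × 1.008 = 15.120
  O: 2 × 15.999 = 31.998
Sum: 12×12.011 + 1×18.998 + 15×1.008 + 2×15.999 = 210.248 → 210.25 g/mol.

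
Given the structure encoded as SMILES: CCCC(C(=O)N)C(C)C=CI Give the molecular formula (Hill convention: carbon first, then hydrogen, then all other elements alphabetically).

Walk through each heavy atom and fill implicit hydrogens from standard valence (C 4, N 3, O 2, S 2, halogen 1):
  atom 1: C, bond orders sum to 1 (valence 4) → 3 H
  atom 2: C, bond orders sum to 2 (valence 4) → 2 H
  atom 3: C, bond orders sum to 2 (valence 4) → 2 H
  atom 4: C, bond orders sum to 3 (valence 4) → 1 H
  atom 5: C, bond orders sum to 4 (valence 4) → 0 H
  atom 6: O, bond orders sum to 2 (valence 2) → 0 H
  atom 7: N, bond orders sum to 1 (valence 3) → 2 H
  atom 8: C, bond orders sum to 3 (valence 4) → 1 H
  atom 9: C, bond orders sum to 1 (valence 4) → 3 H
  atom 10: C, bond orders sum to 3 (valence 4) → 1 H
  atom 11: C, bond orders sum to 3 (valence 4) → 1 H
  atom 12: I (halogen, monovalent) → 0 H
Totals → C:9, H:16, I:1, N:1, O:1.
In Hill order: C9H16INO.

C9H16INO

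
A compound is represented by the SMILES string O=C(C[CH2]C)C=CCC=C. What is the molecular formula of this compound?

C9H14O

Walk through each heavy atom and fill implicit hydrogens from standard valence (C 4, N 3, O 2, S 2, halogen 1):
  atom 1: O, bond orders sum to 2 (valence 2) → 0 H
  atom 2: C, bond orders sum to 4 (valence 4) → 0 H
  atom 3: C, bond orders sum to 2 (valence 4) → 2 H
  atom 4: C with explicit H count 2
  atom 5: C, bond orders sum to 1 (valence 4) → 3 H
  atom 6: C, bond orders sum to 3 (valence 4) → 1 H
  atom 7: C, bond orders sum to 3 (valence 4) → 1 H
  atom 8: C, bond orders sum to 2 (valence 4) → 2 H
  atom 9: C, bond orders sum to 3 (valence 4) → 1 H
  atom 10: C, bond orders sum to 2 (valence 4) → 2 H
Totals → C:9, H:14, O:1.
In Hill order: C9H14O.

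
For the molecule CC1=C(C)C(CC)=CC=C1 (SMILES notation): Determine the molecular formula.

Walk through each heavy atom and fill implicit hydrogens from standard valence (C 4, N 3, O 2, S 2, halogen 1):
  atom 1: C, bond orders sum to 1 (valence 4) → 3 H
  atom 2: C, bond orders sum to 4 (valence 4) → 0 H
  atom 3: C, bond orders sum to 4 (valence 4) → 0 H
  atom 4: C, bond orders sum to 1 (valence 4) → 3 H
  atom 5: C, bond orders sum to 4 (valence 4) → 0 H
  atom 6: C, bond orders sum to 2 (valence 4) → 2 H
  atom 7: C, bond orders sum to 1 (valence 4) → 3 H
  atom 8: C, bond orders sum to 3 (valence 4) → 1 H
  atom 9: C, bond orders sum to 3 (valence 4) → 1 H
  atom 10: C, bond orders sum to 3 (valence 4) → 1 H
Totals → C:10, H:14.

C10H14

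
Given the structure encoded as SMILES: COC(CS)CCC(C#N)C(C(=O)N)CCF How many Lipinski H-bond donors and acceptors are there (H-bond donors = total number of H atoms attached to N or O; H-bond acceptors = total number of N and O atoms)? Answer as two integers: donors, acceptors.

2, 4

Donors: find every N or O and count the H atoms it carries.
  atom 2 (O): bond orders sum to 2 → 0 H
  atom 10 (N): bond orders sum to 3 → 0 H
  atom 13 (O): bond orders sum to 2 → 0 H
  atom 14 (N): bond orders sum to 1 → 2 H
Lipinski HBD = 2.
Acceptors: N atoms = 2, O atoms = 2 → HBA = 4.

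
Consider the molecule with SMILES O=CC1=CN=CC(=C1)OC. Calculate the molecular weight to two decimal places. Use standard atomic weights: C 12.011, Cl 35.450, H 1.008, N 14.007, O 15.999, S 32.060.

First, the molecular formula is C7H7NO2 (counting implicit H from valence).
  C: 7 × 12.011 = 84.077
  H: 7 × 1.008 = 7.056
  N: 1 × 14.007 = 14.007
  O: 2 × 15.999 = 31.998
Sum: 7×12.011 + 7×1.008 + 1×14.007 + 2×15.999 = 137.138 → 137.14 g/mol.

137.14 g/mol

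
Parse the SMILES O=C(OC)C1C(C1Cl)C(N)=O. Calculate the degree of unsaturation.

Molecular formula: C6H8ClNO3.
DoU = (2C + 2 + N − H − X) / 2, where X is the halogen count and O/S are ignored.
    = (2·6 + 2 + 1 − 8 − 1) / 2 = 6 / 2 = 3.

3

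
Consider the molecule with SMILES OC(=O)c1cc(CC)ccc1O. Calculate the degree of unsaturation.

5

Molecular formula: C9H10O3.
DoU = (2C + 2 + N − H − X) / 2, where X is the halogen count and O/S are ignored.
    = (2·9 + 2 + 0 − 10 − 0) / 2 = 10 / 2 = 5.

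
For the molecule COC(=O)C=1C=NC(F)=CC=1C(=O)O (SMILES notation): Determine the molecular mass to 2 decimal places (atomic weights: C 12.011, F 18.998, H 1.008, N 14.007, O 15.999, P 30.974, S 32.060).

199.14 g/mol

First, the molecular formula is C8H6FNO4 (counting implicit H from valence).
  C: 8 × 12.011 = 96.088
  F: 1 × 18.998 = 18.998
  H: 6 × 1.008 = 6.048
  N: 1 × 14.007 = 14.007
  O: 4 × 15.999 = 63.996
Sum: 8×12.011 + 1×18.998 + 6×1.008 + 1×14.007 + 4×15.999 = 199.137 → 199.14 g/mol.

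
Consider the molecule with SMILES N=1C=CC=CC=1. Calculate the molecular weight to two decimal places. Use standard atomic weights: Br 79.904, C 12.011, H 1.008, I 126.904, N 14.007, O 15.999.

79.10 g/mol

First, the molecular formula is C5H5N (counting implicit H from valence).
  C: 5 × 12.011 = 60.055
  H: 5 × 1.008 = 5.040
  N: 1 × 14.007 = 14.007
Sum: 5×12.011 + 5×1.008 + 1×14.007 = 79.102 → 79.10 g/mol.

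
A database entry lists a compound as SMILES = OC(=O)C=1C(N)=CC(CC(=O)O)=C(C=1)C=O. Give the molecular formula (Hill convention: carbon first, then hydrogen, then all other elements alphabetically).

C10H9NO5

Walk through each heavy atom and fill implicit hydrogens from standard valence (C 4, N 3, O 2, S 2, halogen 1):
  atom 1: O, bond orders sum to 1 (valence 2) → 1 H
  atom 2: C, bond orders sum to 4 (valence 4) → 0 H
  atom 3: O, bond orders sum to 2 (valence 2) → 0 H
  atom 4: C, bond orders sum to 4 (valence 4) → 0 H
  atom 5: C, bond orders sum to 4 (valence 4) → 0 H
  atom 6: N, bond orders sum to 1 (valence 3) → 2 H
  atom 7: C, bond orders sum to 3 (valence 4) → 1 H
  atom 8: C, bond orders sum to 4 (valence 4) → 0 H
  atom 9: C, bond orders sum to 2 (valence 4) → 2 H
  atom 10: C, bond orders sum to 4 (valence 4) → 0 H
  atom 11: O, bond orders sum to 2 (valence 2) → 0 H
  atom 12: O, bond orders sum to 1 (valence 2) → 1 H
  atom 13: C, bond orders sum to 4 (valence 4) → 0 H
  atom 14: C, bond orders sum to 3 (valence 4) → 1 H
  atom 15: C, bond orders sum to 3 (valence 4) → 1 H
  atom 16: O, bond orders sum to 2 (valence 2) → 0 H
Totals → C:10, H:9, N:1, O:5.
In Hill order: C10H9NO5.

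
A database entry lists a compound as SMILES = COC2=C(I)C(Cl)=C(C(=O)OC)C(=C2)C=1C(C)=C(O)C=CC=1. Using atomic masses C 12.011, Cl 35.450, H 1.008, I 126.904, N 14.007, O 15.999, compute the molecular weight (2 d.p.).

First, the molecular formula is C16H14ClIO4 (counting implicit H from valence).
  C: 16 × 12.011 = 192.176
  Cl: 1 × 35.450 = 35.450
  H: 14 × 1.008 = 14.112
  I: 1 × 126.904 = 126.904
  O: 4 × 15.999 = 63.996
Sum: 16×12.011 + 1×35.450 + 14×1.008 + 1×126.904 + 4×15.999 = 432.638 → 432.64 g/mol.

432.64 g/mol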